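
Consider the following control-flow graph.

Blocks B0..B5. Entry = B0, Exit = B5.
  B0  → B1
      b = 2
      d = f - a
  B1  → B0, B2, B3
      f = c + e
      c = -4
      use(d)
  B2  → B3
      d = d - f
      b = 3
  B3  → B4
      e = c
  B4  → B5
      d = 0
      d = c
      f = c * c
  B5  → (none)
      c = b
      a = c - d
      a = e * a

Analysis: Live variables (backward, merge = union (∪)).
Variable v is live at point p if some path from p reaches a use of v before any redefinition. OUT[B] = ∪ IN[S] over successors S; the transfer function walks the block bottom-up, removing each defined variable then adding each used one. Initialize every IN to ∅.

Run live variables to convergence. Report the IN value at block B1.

Converged values:
  B0:   IN={a, c, e, f}   OUT={a, b, c, d, e}
  B1:   IN={a, b, c, d, e}   OUT={a, b, c, d, e, f}
  B2:   IN={c, d, f}   OUT={b, c}
  B3:   IN={b, c}   OUT={b, c, e}
  B4:   IN={b, c, e}   OUT={b, d, e}
  B5:   IN={b, d, e}   OUT={}

Merge at B1: OUT[B1] = IN[B0] ⊔ IN[B2] ⊔ IN[B3] = {a, b, c, d, e, f}
Applying B1's transfer function to that OUT value gives IN[B1] (row B1 above).

Answer: {a, b, c, d, e}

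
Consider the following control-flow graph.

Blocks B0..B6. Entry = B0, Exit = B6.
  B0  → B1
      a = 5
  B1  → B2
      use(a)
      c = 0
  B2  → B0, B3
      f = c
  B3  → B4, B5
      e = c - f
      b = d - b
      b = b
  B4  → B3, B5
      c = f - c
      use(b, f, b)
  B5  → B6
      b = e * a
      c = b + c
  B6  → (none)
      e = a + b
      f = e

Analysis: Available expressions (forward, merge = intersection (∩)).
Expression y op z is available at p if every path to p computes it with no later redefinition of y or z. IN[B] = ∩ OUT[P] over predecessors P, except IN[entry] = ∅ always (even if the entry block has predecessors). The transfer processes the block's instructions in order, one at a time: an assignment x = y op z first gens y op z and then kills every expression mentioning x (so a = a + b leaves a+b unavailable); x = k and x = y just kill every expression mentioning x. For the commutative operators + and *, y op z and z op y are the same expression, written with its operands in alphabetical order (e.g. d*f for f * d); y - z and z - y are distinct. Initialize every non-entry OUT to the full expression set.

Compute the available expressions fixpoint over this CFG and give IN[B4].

Per-block solution:
  B0:   IN={}   OUT={}
  B1:   IN={}   OUT={}
  B2:   IN={}   OUT={}
  B3:   IN={}   OUT={c-f}
  B4:   IN={c-f}   OUT={}
  B5:   IN={}   OUT={a*e}
  B6:   IN={a*e}   OUT={a+b}

Merge at B4: IN[B4] = OUT[B3] = {c-f}

Answer: {c-f}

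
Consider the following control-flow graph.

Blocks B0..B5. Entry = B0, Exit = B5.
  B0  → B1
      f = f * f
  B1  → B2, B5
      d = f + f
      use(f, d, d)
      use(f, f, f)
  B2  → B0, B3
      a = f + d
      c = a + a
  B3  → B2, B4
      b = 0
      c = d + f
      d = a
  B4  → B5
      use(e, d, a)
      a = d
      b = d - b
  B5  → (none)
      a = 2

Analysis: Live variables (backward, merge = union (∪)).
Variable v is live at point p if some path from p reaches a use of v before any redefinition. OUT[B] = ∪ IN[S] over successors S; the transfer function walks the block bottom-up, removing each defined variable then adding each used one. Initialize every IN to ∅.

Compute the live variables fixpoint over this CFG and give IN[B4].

Answer: {a, b, d, e}

Working:
Per-block solution:
  B0: | IN={e, f} | OUT={e, f}
  B1: | IN={e, f} | OUT={d, e, f}
  B2: | IN={d, e, f} | OUT={a, d, e, f}
  B3: | IN={a, d, e, f} | OUT={a, b, d, e, f}
  B4: | IN={a, b, d, e} | OUT={}
  B5: | IN={} | OUT={}

Merge at B4: OUT[B4] = IN[B5] = {}
Applying B4's transfer function to that OUT value gives IN[B4] (row B4 above).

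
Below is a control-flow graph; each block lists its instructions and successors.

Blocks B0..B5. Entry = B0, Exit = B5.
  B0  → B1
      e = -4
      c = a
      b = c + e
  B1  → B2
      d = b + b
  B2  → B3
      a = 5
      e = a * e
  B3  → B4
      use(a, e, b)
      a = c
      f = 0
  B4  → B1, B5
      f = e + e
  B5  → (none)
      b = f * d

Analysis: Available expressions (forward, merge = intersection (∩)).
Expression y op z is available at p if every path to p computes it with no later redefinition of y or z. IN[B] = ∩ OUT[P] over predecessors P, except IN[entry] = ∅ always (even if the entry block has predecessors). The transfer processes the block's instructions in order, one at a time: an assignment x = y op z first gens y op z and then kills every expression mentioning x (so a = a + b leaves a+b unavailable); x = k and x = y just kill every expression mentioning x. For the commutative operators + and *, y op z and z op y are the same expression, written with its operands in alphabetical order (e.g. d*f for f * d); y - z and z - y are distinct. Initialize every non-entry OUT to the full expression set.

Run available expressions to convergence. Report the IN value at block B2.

Converged values:
  B0:  IN={}  OUT={c+e}
  B1:  IN={}  OUT={b+b}
  B2:  IN={b+b}  OUT={b+b}
  B3:  IN={b+b}  OUT={b+b}
  B4:  IN={b+b}  OUT={b+b, e+e}
  B5:  IN={b+b, e+e}  OUT={d*f, e+e}

Merge at B2: IN[B2] = OUT[B1] = {b+b}

Answer: {b+b}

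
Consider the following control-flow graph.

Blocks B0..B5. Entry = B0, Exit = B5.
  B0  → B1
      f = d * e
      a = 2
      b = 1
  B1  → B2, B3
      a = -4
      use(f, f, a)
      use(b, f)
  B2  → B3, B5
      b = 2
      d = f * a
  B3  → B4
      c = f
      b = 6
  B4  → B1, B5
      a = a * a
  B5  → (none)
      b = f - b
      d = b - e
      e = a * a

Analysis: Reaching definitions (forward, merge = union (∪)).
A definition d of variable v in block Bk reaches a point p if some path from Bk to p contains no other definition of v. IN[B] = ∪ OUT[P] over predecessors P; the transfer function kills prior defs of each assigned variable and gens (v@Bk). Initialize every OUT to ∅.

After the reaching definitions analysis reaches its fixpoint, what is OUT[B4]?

Converged values:
  B0: | IN={} | OUT={a@B0, b@B0, f@B0}
  B1: | IN={a@B0, a@B4, b@B0, b@B3, c@B3, d@B2, f@B0} | OUT={a@B1, b@B0, b@B3, c@B3, d@B2, f@B0}
  B2: | IN={a@B1, b@B0, b@B3, c@B3, d@B2, f@B0} | OUT={a@B1, b@B2, c@B3, d@B2, f@B0}
  B3: | IN={a@B1, b@B0, b@B2, b@B3, c@B3, d@B2, f@B0} | OUT={a@B1, b@B3, c@B3, d@B2, f@B0}
  B4: | IN={a@B1, b@B3, c@B3, d@B2, f@B0} | OUT={a@B4, b@B3, c@B3, d@B2, f@B0}
  B5: | IN={a@B1, a@B4, b@B2, b@B3, c@B3, d@B2, f@B0} | OUT={a@B1, a@B4, b@B5, c@B3, d@B5, e@B5, f@B0}

Merge at B4: IN[B4] = OUT[B3] = {a@B1, b@B3, c@B3, d@B2, f@B0}
Applying B4's transfer function to that IN value gives OUT[B4] (row B4 above).

Answer: {a@B4, b@B3, c@B3, d@B2, f@B0}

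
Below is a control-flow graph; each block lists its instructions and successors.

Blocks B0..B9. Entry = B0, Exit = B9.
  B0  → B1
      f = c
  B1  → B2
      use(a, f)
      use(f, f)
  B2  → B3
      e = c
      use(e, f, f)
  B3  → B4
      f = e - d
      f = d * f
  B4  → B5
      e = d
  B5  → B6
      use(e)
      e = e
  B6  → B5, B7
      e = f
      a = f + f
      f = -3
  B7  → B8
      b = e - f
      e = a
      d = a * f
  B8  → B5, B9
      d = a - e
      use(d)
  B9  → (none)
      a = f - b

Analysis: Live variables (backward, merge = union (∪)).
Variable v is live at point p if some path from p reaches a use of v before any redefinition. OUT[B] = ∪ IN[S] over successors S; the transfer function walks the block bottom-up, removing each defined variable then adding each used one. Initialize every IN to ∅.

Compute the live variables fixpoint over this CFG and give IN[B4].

Answer: {d, f}

Trace:
Converged values:
  B0:  IN={a, c, d}  OUT={a, c, d, f}
  B1:  IN={a, c, d, f}  OUT={c, d, f}
  B2:  IN={c, d, f}  OUT={d, e}
  B3:  IN={d, e}  OUT={d, f}
  B4:  IN={d, f}  OUT={e, f}
  B5:  IN={e, f}  OUT={f}
  B6:  IN={f}  OUT={a, e, f}
  B7:  IN={a, e, f}  OUT={a, b, e, f}
  B8:  IN={a, b, e, f}  OUT={b, e, f}
  B9:  IN={b, f}  OUT={}

Merge at B4: OUT[B4] = IN[B5] = {e, f}
Applying B4's transfer function to that OUT value gives IN[B4] (row B4 above).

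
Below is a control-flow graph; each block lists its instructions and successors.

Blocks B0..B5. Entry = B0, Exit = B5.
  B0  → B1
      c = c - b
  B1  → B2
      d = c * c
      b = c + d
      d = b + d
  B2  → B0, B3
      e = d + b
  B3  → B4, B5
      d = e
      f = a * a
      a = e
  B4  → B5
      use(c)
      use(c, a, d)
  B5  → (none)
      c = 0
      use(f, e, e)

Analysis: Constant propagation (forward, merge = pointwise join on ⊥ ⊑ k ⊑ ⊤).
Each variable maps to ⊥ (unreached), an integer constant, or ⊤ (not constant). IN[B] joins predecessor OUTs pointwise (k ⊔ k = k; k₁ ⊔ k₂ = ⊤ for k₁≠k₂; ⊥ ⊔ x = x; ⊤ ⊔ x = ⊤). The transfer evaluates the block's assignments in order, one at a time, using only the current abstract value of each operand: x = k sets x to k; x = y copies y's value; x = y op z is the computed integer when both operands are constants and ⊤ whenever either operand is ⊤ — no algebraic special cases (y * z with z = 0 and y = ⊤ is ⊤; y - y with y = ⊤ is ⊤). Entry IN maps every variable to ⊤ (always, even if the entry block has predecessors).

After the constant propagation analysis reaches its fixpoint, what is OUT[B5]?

Answer: {a: ⊤, b: ⊤, c: 0, d: ⊤, e: ⊤, f: ⊤}

Working:
Per-block solution:
  B0:   IN=(all ⊤)   OUT=(all ⊤)
  B1:   IN=(all ⊤)   OUT=(all ⊤)
  B2:   IN=(all ⊤)   OUT=(all ⊤)
  B3:   IN=(all ⊤)   OUT=(all ⊤)
  B4:   IN=(all ⊤)   OUT=(all ⊤)
  B5:   IN=(all ⊤)   OUT={c:0; rest ⊤}

Merge at B5: IN[B5] = OUT[B3] ⊔ OUT[B4] = {a: ⊤, b: ⊤, c: ⊤, d: ⊤, e: ⊤, f: ⊤}
Applying B5's transfer function to that IN value gives OUT[B5] (row B5 above).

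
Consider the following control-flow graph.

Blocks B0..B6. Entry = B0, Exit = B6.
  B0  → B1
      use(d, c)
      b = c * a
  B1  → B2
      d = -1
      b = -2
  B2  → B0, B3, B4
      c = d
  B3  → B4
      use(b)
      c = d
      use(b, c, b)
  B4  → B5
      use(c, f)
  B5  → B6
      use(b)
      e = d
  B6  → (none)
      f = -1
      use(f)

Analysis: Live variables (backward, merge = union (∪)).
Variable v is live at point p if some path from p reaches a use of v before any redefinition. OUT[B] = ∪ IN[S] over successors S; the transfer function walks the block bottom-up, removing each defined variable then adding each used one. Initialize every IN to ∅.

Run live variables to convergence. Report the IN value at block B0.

Fixpoint table:
  B0:   IN={a, c, d, f}   OUT={a, f}
  B1:   IN={a, f}   OUT={a, b, d, f}
  B2:   IN={a, b, d, f}   OUT={a, b, c, d, f}
  B3:   IN={b, d, f}   OUT={b, c, d, f}
  B4:   IN={b, c, d, f}   OUT={b, d}
  B5:   IN={b, d}   OUT={}
  B6:   IN={}   OUT={}

Merge at B0: OUT[B0] = IN[B1] = {a, f}
Applying B0's transfer function to that OUT value gives IN[B0] (row B0 above).

Answer: {a, c, d, f}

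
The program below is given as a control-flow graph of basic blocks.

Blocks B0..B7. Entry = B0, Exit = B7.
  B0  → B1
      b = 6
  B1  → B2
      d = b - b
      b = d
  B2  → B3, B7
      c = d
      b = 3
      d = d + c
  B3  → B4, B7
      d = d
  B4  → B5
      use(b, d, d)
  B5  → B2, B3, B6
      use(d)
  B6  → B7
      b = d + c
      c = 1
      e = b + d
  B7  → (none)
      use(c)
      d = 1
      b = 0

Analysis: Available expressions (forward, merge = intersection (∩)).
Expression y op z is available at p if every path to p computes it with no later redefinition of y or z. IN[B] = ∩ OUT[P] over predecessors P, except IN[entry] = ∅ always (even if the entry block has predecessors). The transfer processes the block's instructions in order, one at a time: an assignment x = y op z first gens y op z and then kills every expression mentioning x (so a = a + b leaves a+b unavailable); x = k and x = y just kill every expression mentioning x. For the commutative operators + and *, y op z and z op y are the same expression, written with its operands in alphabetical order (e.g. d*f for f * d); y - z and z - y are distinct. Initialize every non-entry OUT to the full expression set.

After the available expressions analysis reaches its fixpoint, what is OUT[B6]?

Fixpoint table:
  B0: | IN={} | OUT={}
  B1: | IN={} | OUT={}
  B2: | IN={} | OUT={}
  B3: | IN={} | OUT={}
  B4: | IN={} | OUT={}
  B5: | IN={} | OUT={}
  B6: | IN={} | OUT={b+d}
  B7: | IN={} | OUT={}

Merge at B6: IN[B6] = OUT[B5] = {}
Applying B6's transfer function to that IN value gives OUT[B6] (row B6 above).

Answer: {b+d}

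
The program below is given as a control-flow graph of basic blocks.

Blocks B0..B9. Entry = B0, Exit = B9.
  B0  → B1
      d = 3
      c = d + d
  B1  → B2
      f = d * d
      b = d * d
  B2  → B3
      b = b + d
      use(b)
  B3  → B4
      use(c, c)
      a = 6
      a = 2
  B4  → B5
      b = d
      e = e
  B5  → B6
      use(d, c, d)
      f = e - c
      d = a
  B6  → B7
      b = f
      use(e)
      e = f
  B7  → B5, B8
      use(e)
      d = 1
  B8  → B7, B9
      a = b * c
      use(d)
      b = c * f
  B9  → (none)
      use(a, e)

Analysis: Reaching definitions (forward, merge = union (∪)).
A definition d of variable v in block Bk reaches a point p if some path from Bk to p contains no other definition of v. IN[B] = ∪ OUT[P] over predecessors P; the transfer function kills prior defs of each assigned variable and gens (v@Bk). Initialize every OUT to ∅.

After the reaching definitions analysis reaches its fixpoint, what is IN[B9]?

Fixpoint table:
  B0: | IN={} | OUT={c@B0, d@B0}
  B1: | IN={c@B0, d@B0} | OUT={b@B1, c@B0, d@B0, f@B1}
  B2: | IN={b@B1, c@B0, d@B0, f@B1} | OUT={b@B2, c@B0, d@B0, f@B1}
  B3: | IN={b@B2, c@B0, d@B0, f@B1} | OUT={a@B3, b@B2, c@B0, d@B0, f@B1}
  B4: | IN={a@B3, b@B2, c@B0, d@B0, f@B1} | OUT={a@B3, b@B4, c@B0, d@B0, e@B4, f@B1}
  B5: | IN={a@B3, a@B8, b@B4, b@B6, b@B8, c@B0, d@B0, d@B7, e@B4, e@B6, f@B1, f@B5} | OUT={a@B3, a@B8, b@B4, b@B6, b@B8, c@B0, d@B5, e@B4, e@B6, f@B5}
  B6: | IN={a@B3, a@B8, b@B4, b@B6, b@B8, c@B0, d@B5, e@B4, e@B6, f@B5} | OUT={a@B3, a@B8, b@B6, c@B0, d@B5, e@B6, f@B5}
  B7: | IN={a@B3, a@B8, b@B6, b@B8, c@B0, d@B5, d@B7, e@B6, f@B5} | OUT={a@B3, a@B8, b@B6, b@B8, c@B0, d@B7, e@B6, f@B5}
  B8: | IN={a@B3, a@B8, b@B6, b@B8, c@B0, d@B7, e@B6, f@B5} | OUT={a@B8, b@B8, c@B0, d@B7, e@B6, f@B5}
  B9: | IN={a@B8, b@B8, c@B0, d@B7, e@B6, f@B5} | OUT={a@B8, b@B8, c@B0, d@B7, e@B6, f@B5}

Merge at B9: IN[B9] = OUT[B8] = {a@B8, b@B8, c@B0, d@B7, e@B6, f@B5}

Answer: {a@B8, b@B8, c@B0, d@B7, e@B6, f@B5}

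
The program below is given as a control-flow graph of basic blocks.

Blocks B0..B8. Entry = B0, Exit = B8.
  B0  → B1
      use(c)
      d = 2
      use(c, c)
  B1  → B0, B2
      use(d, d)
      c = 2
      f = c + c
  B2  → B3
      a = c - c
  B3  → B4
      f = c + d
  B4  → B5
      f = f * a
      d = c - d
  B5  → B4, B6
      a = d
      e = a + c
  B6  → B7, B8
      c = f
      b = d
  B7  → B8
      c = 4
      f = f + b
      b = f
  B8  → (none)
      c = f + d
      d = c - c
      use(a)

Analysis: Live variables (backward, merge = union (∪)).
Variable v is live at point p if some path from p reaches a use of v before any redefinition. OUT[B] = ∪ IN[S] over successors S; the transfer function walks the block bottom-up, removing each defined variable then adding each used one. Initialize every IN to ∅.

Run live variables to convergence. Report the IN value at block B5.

Answer: {c, d, f}

Working:
Fixpoint table:
  B0: | IN={c} | OUT={d}
  B1: | IN={d} | OUT={c, d}
  B2: | IN={c, d} | OUT={a, c, d}
  B3: | IN={a, c, d} | OUT={a, c, d, f}
  B4: | IN={a, c, d, f} | OUT={c, d, f}
  B5: | IN={c, d, f} | OUT={a, c, d, f}
  B6: | IN={a, d, f} | OUT={a, b, d, f}
  B7: | IN={a, b, d, f} | OUT={a, d, f}
  B8: | IN={a, d, f} | OUT={}

Merge at B5: OUT[B5] = IN[B4] ⊔ IN[B6] = {a, c, d, f}
Applying B5's transfer function to that OUT value gives IN[B5] (row B5 above).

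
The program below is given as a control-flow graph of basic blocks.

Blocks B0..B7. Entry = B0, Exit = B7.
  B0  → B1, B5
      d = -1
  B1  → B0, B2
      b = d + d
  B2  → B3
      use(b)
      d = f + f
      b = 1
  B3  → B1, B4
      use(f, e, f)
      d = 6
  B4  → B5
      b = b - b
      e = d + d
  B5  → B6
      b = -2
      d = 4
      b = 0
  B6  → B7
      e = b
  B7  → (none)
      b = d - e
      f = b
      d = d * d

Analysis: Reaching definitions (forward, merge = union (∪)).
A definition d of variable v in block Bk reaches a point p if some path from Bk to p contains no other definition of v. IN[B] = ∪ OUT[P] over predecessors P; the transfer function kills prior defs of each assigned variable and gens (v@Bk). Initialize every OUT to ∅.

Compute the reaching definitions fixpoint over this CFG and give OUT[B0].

Per-block solution:
  B0: | IN={b@B1, d@B0, d@B3} | OUT={b@B1, d@B0}
  B1: | IN={b@B1, b@B2, d@B0, d@B3} | OUT={b@B1, d@B0, d@B3}
  B2: | IN={b@B1, d@B0, d@B3} | OUT={b@B2, d@B2}
  B3: | IN={b@B2, d@B2} | OUT={b@B2, d@B3}
  B4: | IN={b@B2, d@B3} | OUT={b@B4, d@B3, e@B4}
  B5: | IN={b@B1, b@B4, d@B0, d@B3, e@B4} | OUT={b@B5, d@B5, e@B4}
  B6: | IN={b@B5, d@B5, e@B4} | OUT={b@B5, d@B5, e@B6}
  B7: | IN={b@B5, d@B5, e@B6} | OUT={b@B7, d@B7, e@B6, f@B7}

Merge at B0 (entry node, so the boundary value {} is joined with the incoming edge(s)): IN[B0] = {} ⊔ OUT[B1] = {b@B1, d@B0, d@B3}
Applying B0's transfer function to that IN value gives OUT[B0] (row B0 above).

Answer: {b@B1, d@B0}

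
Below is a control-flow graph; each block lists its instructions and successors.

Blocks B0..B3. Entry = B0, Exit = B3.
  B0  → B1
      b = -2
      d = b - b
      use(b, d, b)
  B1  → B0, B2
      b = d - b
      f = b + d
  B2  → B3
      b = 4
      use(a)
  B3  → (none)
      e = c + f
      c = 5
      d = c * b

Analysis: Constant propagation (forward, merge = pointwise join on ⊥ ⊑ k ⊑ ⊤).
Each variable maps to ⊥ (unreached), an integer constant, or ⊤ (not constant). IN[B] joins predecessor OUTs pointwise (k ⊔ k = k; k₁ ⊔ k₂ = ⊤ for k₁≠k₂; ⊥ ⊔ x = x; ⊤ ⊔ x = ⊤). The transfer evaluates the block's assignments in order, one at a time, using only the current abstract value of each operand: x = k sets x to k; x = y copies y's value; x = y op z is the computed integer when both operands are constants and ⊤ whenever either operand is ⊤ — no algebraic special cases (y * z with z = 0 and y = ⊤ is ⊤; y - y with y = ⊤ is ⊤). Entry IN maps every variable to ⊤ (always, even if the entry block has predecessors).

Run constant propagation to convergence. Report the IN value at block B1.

Per-block solution:
  B0: | IN=(all ⊤) | OUT={b:-2, d:0; rest ⊤}
  B1: | IN={b:-2, d:0; rest ⊤} | OUT={b:2, d:0, f:2; rest ⊤}
  B2: | IN={b:2, d:0, f:2; rest ⊤} | OUT={b:4, d:0, f:2; rest ⊤}
  B3: | IN={b:4, d:0, f:2; rest ⊤} | OUT={b:4, c:5, d:20, f:2; rest ⊤}

Merge at B1: IN[B1] = OUT[B0] = {a: ⊤, b: -2, c: ⊤, d: 0, e: ⊤, f: ⊤}

Answer: {a: ⊤, b: -2, c: ⊤, d: 0, e: ⊤, f: ⊤}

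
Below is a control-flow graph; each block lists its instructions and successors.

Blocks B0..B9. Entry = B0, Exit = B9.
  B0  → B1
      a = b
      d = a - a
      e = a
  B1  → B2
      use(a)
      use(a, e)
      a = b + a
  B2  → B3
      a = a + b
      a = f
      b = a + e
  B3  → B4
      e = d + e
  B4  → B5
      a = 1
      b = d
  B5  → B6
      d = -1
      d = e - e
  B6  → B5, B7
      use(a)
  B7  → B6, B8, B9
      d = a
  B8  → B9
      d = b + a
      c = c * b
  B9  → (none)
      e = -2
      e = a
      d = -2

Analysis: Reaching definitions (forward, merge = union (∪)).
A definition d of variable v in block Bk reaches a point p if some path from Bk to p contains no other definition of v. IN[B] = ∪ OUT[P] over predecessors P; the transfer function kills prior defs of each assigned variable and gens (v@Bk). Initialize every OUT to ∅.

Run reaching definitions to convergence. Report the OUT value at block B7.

Answer: {a@B4, b@B4, d@B7, e@B3}

Working:
Converged values:
  B0: | IN={} | OUT={a@B0, d@B0, e@B0}
  B1: | IN={a@B0, d@B0, e@B0} | OUT={a@B1, d@B0, e@B0}
  B2: | IN={a@B1, d@B0, e@B0} | OUT={a@B2, b@B2, d@B0, e@B0}
  B3: | IN={a@B2, b@B2, d@B0, e@B0} | OUT={a@B2, b@B2, d@B0, e@B3}
  B4: | IN={a@B2, b@B2, d@B0, e@B3} | OUT={a@B4, b@B4, d@B0, e@B3}
  B5: | IN={a@B4, b@B4, d@B0, d@B5, d@B7, e@B3} | OUT={a@B4, b@B4, d@B5, e@B3}
  B6: | IN={a@B4, b@B4, d@B5, d@B7, e@B3} | OUT={a@B4, b@B4, d@B5, d@B7, e@B3}
  B7: | IN={a@B4, b@B4, d@B5, d@B7, e@B3} | OUT={a@B4, b@B4, d@B7, e@B3}
  B8: | IN={a@B4, b@B4, d@B7, e@B3} | OUT={a@B4, b@B4, c@B8, d@B8, e@B3}
  B9: | IN={a@B4, b@B4, c@B8, d@B7, d@B8, e@B3} | OUT={a@B4, b@B4, c@B8, d@B9, e@B9}

Merge at B7: IN[B7] = OUT[B6] = {a@B4, b@B4, d@B5, d@B7, e@B3}
Applying B7's transfer function to that IN value gives OUT[B7] (row B7 above).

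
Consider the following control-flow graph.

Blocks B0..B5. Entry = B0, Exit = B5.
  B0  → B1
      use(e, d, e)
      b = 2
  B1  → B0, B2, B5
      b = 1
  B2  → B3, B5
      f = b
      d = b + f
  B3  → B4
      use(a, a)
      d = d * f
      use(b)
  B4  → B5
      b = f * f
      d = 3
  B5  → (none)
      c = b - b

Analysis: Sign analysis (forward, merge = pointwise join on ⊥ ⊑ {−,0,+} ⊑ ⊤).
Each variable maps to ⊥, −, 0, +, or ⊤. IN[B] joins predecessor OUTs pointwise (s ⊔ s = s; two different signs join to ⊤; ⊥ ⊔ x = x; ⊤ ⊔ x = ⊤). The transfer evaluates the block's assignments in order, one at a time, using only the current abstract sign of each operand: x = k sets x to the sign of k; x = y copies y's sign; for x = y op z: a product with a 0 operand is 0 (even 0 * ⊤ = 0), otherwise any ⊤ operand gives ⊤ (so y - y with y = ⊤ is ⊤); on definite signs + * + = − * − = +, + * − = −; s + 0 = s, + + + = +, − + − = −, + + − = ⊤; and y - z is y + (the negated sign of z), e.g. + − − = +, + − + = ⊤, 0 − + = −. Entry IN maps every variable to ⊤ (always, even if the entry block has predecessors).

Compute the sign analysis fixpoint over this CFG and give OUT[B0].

Answer: {a: ⊤, b: +, c: ⊤, d: ⊤, e: ⊤, f: ⊤}

Derivation:
Converged values:
  B0:  IN=(all ⊤)  OUT={b:+; rest ⊤}
  B1:  IN={b:+; rest ⊤}  OUT={b:+; rest ⊤}
  B2:  IN={b:+; rest ⊤}  OUT={b:+, d:+, f:+; rest ⊤}
  B3:  IN={b:+, d:+, f:+; rest ⊤}  OUT={b:+, d:+, f:+; rest ⊤}
  B4:  IN={b:+, d:+, f:+; rest ⊤}  OUT={b:+, d:+, f:+; rest ⊤}
  B5:  IN={b:+; rest ⊤}  OUT={b:+; rest ⊤}

Merge at B0 (entry node, so the boundary value (all ⊤) is joined with the incoming edge(s)): IN[B0] = (all ⊤) ⊔ OUT[B1] = {a: ⊤, b: ⊤, c: ⊤, d: ⊤, e: ⊤, f: ⊤}
Applying B0's transfer function to that IN value gives OUT[B0] (row B0 above).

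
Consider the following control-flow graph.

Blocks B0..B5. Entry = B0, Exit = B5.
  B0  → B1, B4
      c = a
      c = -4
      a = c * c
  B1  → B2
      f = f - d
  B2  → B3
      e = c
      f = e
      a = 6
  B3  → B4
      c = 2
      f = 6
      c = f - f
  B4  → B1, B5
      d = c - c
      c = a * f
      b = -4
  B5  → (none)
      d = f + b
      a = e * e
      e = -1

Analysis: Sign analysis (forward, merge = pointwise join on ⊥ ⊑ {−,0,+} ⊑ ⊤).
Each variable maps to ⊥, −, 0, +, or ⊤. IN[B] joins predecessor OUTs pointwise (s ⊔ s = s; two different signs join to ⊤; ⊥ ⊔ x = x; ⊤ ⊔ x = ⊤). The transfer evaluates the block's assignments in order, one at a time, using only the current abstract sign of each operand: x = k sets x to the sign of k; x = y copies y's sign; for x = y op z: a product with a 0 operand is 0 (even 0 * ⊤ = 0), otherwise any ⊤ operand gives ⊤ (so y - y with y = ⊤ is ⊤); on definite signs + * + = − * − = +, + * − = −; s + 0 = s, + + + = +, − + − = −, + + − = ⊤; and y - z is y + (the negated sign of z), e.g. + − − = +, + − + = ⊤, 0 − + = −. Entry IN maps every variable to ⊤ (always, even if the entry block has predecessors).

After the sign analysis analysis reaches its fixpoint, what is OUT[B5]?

Answer: {a: ⊤, b: -, c: ⊤, d: ⊤, e: -, f: ⊤}

Derivation:
Fixpoint table:
  B0: | IN=(all ⊤) | OUT={a:+, c:-; rest ⊤}
  B1: | IN={a:+; rest ⊤} | OUT={a:+; rest ⊤}
  B2: | IN={a:+; rest ⊤} | OUT={a:+; rest ⊤}
  B3: | IN={a:+; rest ⊤} | OUT={a:+, f:+; rest ⊤}
  B4: | IN={a:+; rest ⊤} | OUT={a:+, b:-; rest ⊤}
  B5: | IN={a:+, b:-; rest ⊤} | OUT={b:-, e:-; rest ⊤}

Merge at B5: IN[B5] = OUT[B4] = {a: +, b: -, c: ⊤, d: ⊤, e: ⊤, f: ⊤}
Applying B5's transfer function to that IN value gives OUT[B5] (row B5 above).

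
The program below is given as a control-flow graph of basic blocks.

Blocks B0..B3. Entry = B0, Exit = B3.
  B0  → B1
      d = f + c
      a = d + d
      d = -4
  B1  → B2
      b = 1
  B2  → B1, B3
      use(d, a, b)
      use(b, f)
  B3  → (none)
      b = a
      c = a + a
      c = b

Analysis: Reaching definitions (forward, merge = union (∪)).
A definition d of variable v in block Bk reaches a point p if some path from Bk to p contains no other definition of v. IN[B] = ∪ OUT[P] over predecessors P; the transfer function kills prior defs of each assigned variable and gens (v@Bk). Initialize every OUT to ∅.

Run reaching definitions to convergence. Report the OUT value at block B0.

Per-block solution:
  B0:  IN={}  OUT={a@B0, d@B0}
  B1:  IN={a@B0, b@B1, d@B0}  OUT={a@B0, b@B1, d@B0}
  B2:  IN={a@B0, b@B1, d@B0}  OUT={a@B0, b@B1, d@B0}
  B3:  IN={a@B0, b@B1, d@B0}  OUT={a@B0, b@B3, c@B3, d@B0}

B0 is the boundary node: IN[B0] = {}
Applying B0's transfer function to that IN value gives OUT[B0] (row B0 above).

Answer: {a@B0, d@B0}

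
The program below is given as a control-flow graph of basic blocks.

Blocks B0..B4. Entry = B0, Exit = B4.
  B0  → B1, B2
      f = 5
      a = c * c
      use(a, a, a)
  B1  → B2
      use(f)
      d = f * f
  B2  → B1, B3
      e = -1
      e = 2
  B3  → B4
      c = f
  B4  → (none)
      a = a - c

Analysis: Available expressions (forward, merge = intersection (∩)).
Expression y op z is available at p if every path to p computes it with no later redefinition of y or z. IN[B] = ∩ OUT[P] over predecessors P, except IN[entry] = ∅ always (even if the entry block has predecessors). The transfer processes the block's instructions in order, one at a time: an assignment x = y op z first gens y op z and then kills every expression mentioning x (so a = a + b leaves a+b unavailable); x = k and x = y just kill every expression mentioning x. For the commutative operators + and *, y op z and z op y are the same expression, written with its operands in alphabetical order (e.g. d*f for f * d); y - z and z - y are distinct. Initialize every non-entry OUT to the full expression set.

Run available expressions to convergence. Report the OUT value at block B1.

Converged values:
  B0:  IN={}  OUT={c*c}
  B1:  IN={c*c}  OUT={c*c, f*f}
  B2:  IN={c*c}  OUT={c*c}
  B3:  IN={c*c}  OUT={}
  B4:  IN={}  OUT={}

Merge at B1: IN[B1] = OUT[B0] ∩ OUT[B2] = {c*c}
Applying B1's transfer function to that IN value gives OUT[B1] (row B1 above).

Answer: {c*c, f*f}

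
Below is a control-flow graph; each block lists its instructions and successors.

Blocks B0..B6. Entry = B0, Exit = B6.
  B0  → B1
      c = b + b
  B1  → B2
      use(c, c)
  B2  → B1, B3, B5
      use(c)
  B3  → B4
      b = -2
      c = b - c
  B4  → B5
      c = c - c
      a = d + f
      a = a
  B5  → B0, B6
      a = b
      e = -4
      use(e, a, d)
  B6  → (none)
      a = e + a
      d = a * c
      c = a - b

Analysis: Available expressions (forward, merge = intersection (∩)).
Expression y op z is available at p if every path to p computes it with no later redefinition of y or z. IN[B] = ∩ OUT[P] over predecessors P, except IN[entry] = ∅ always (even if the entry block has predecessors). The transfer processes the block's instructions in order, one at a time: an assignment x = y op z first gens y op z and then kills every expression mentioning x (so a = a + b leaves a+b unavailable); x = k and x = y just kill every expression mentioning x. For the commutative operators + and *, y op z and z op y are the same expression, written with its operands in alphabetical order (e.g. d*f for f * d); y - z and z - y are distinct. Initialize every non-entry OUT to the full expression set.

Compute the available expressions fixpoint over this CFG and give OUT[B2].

Per-block solution:
  B0:   IN={}   OUT={b+b}
  B1:   IN={b+b}   OUT={b+b}
  B2:   IN={b+b}   OUT={b+b}
  B3:   IN={b+b}   OUT={}
  B4:   IN={}   OUT={d+f}
  B5:   IN={}   OUT={}
  B6:   IN={}   OUT={a-b}

Merge at B2: IN[B2] = OUT[B1] = {b+b}
Applying B2's transfer function to that IN value gives OUT[B2] (row B2 above).

Answer: {b+b}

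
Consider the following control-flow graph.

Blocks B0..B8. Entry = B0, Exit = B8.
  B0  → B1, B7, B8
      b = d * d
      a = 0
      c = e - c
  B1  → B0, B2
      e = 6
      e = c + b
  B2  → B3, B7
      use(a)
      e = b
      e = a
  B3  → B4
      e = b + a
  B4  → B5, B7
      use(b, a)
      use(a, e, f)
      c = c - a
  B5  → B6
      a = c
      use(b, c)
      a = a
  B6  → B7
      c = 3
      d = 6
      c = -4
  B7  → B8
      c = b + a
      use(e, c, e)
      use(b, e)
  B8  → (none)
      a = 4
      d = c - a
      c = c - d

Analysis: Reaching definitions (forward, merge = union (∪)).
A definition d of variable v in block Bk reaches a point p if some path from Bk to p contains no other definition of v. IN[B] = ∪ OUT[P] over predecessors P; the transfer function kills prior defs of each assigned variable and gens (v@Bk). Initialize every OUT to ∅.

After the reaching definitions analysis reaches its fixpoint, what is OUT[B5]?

Per-block solution:
  B0:   IN={a@B0, b@B0, c@B0, e@B1}   OUT={a@B0, b@B0, c@B0, e@B1}
  B1:   IN={a@B0, b@B0, c@B0, e@B1}   OUT={a@B0, b@B0, c@B0, e@B1}
  B2:   IN={a@B0, b@B0, c@B0, e@B1}   OUT={a@B0, b@B0, c@B0, e@B2}
  B3:   IN={a@B0, b@B0, c@B0, e@B2}   OUT={a@B0, b@B0, c@B0, e@B3}
  B4:   IN={a@B0, b@B0, c@B0, e@B3}   OUT={a@B0, b@B0, c@B4, e@B3}
  B5:   IN={a@B0, b@B0, c@B4, e@B3}   OUT={a@B5, b@B0, c@B4, e@B3}
  B6:   IN={a@B5, b@B0, c@B4, e@B3}   OUT={a@B5, b@B0, c@B6, d@B6, e@B3}
  B7:   IN={a@B0, a@B5, b@B0, c@B0, c@B4, c@B6, d@B6, e@B1, e@B2, e@B3}   OUT={a@B0, a@B5, b@B0, c@B7, d@B6, e@B1, e@B2, e@B3}
  B8:   IN={a@B0, a@B5, b@B0, c@B0, c@B7, d@B6, e@B1, e@B2, e@B3}   OUT={a@B8, b@B0, c@B8, d@B8, e@B1, e@B2, e@B3}

Merge at B5: IN[B5] = OUT[B4] = {a@B0, b@B0, c@B4, e@B3}
Applying B5's transfer function to that IN value gives OUT[B5] (row B5 above).

Answer: {a@B5, b@B0, c@B4, e@B3}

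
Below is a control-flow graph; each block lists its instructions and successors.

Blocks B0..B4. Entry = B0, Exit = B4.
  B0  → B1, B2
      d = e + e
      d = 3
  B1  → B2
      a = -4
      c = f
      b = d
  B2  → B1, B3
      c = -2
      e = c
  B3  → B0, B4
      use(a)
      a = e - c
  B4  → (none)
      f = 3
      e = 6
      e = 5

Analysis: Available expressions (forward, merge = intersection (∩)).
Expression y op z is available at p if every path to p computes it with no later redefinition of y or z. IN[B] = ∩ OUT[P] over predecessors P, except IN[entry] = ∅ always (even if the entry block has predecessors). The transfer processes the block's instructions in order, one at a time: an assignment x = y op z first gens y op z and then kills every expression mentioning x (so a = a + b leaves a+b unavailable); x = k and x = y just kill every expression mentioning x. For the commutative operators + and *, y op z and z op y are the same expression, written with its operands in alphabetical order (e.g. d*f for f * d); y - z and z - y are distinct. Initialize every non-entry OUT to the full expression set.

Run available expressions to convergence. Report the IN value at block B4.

Answer: {e-c}

Derivation:
Per-block solution:
  B0:  IN={}  OUT={e+e}
  B1:  IN={}  OUT={}
  B2:  IN={}  OUT={}
  B3:  IN={}  OUT={e-c}
  B4:  IN={e-c}  OUT={}

Merge at B4: IN[B4] = OUT[B3] = {e-c}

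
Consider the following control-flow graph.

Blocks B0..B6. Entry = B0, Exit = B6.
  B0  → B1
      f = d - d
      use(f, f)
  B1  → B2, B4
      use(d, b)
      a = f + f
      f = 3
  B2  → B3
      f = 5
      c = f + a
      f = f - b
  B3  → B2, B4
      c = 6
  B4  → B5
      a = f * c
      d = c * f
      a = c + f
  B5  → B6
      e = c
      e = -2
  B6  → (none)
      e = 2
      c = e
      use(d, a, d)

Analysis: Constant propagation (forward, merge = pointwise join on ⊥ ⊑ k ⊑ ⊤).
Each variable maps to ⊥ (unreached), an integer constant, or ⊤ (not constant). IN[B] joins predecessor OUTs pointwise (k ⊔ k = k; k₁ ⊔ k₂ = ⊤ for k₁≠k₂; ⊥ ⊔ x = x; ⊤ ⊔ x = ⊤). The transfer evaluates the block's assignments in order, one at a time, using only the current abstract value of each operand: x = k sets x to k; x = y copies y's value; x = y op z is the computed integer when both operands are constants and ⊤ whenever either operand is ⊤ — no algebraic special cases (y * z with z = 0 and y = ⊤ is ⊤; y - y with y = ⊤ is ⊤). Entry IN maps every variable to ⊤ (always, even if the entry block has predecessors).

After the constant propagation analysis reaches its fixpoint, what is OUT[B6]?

Answer: {a: ⊤, b: ⊤, c: 2, d: ⊤, e: 2, f: ⊤}

Working:
Per-block solution:
  B0:   IN=(all ⊤)   OUT=(all ⊤)
  B1:   IN=(all ⊤)   OUT={f:3; rest ⊤}
  B2:   IN=(all ⊤)   OUT=(all ⊤)
  B3:   IN=(all ⊤)   OUT={c:6; rest ⊤}
  B4:   IN=(all ⊤)   OUT=(all ⊤)
  B5:   IN=(all ⊤)   OUT={e:-2; rest ⊤}
  B6:   IN={e:-2; rest ⊤}   OUT={c:2, e:2; rest ⊤}

Merge at B6: IN[B6] = OUT[B5] = {a: ⊤, b: ⊤, c: ⊤, d: ⊤, e: -2, f: ⊤}
Applying B6's transfer function to that IN value gives OUT[B6] (row B6 above).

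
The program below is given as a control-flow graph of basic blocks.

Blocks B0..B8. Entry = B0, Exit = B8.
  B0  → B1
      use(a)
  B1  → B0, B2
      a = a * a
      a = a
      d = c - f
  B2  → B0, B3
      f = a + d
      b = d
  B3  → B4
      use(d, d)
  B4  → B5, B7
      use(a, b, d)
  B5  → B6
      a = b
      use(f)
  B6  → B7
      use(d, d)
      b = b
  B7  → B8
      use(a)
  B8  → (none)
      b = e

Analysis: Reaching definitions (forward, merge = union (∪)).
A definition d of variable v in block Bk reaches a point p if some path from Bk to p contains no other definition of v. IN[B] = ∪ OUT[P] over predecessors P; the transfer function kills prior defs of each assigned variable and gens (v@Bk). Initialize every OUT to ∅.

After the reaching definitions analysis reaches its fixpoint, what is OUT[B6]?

Answer: {a@B5, b@B6, d@B1, f@B2}

Trace:
Per-block solution:
  B0:   IN={a@B1, b@B2, d@B1, f@B2}   OUT={a@B1, b@B2, d@B1, f@B2}
  B1:   IN={a@B1, b@B2, d@B1, f@B2}   OUT={a@B1, b@B2, d@B1, f@B2}
  B2:   IN={a@B1, b@B2, d@B1, f@B2}   OUT={a@B1, b@B2, d@B1, f@B2}
  B3:   IN={a@B1, b@B2, d@B1, f@B2}   OUT={a@B1, b@B2, d@B1, f@B2}
  B4:   IN={a@B1, b@B2, d@B1, f@B2}   OUT={a@B1, b@B2, d@B1, f@B2}
  B5:   IN={a@B1, b@B2, d@B1, f@B2}   OUT={a@B5, b@B2, d@B1, f@B2}
  B6:   IN={a@B5, b@B2, d@B1, f@B2}   OUT={a@B5, b@B6, d@B1, f@B2}
  B7:   IN={a@B1, a@B5, b@B2, b@B6, d@B1, f@B2}   OUT={a@B1, a@B5, b@B2, b@B6, d@B1, f@B2}
  B8:   IN={a@B1, a@B5, b@B2, b@B6, d@B1, f@B2}   OUT={a@B1, a@B5, b@B8, d@B1, f@B2}

Merge at B6: IN[B6] = OUT[B5] = {a@B5, b@B2, d@B1, f@B2}
Applying B6's transfer function to that IN value gives OUT[B6] (row B6 above).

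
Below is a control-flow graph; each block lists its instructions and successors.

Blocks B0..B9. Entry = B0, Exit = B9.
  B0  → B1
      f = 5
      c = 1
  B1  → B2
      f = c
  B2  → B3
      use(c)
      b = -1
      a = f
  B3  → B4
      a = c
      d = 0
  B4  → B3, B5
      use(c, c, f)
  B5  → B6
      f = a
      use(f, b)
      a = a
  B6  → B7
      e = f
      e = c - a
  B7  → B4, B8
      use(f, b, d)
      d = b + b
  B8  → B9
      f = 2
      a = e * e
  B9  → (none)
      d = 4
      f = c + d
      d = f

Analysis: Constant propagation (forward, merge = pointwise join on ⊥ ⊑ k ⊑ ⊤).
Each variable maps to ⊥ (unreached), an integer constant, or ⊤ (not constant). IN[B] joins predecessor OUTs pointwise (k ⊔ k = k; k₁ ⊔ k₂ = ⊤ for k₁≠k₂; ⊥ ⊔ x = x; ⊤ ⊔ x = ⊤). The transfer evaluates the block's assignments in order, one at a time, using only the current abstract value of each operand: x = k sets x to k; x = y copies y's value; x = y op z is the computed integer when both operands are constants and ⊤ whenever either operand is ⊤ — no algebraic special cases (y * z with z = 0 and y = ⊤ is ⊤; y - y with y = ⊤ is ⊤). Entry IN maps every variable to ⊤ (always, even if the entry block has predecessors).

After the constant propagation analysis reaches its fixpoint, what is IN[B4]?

Answer: {a: 1, b: -1, c: 1, d: ⊤, e: ⊤, f: 1}

Trace:
Per-block solution:
  B0:   IN=(all ⊤)   OUT={c:1, f:5; rest ⊤}
  B1:   IN={c:1, f:5; rest ⊤}   OUT={c:1, f:1; rest ⊤}
  B2:   IN={c:1, f:1; rest ⊤}   OUT={a:1, b:-1, c:1, f:1; rest ⊤}
  B3:   IN={a:1, b:-1, c:1, f:1; rest ⊤}   OUT={a:1, b:-1, c:1, d:0, f:1; rest ⊤}
  B4:   IN={a:1, b:-1, c:1, f:1; rest ⊤}   OUT={a:1, b:-1, c:1, f:1; rest ⊤}
  B5:   IN={a:1, b:-1, c:1, f:1; rest ⊤}   OUT={a:1, b:-1, c:1, f:1; rest ⊤}
  B6:   IN={a:1, b:-1, c:1, f:1; rest ⊤}   OUT={a:1, b:-1, c:1, e:0, f:1; rest ⊤}
  B7:   IN={a:1, b:-1, c:1, e:0, f:1; rest ⊤}   OUT={a:1, b:-1, c:1, d:-2, e:0, f:1; rest ⊤}
  B8:   IN={a:1, b:-1, c:1, d:-2, e:0, f:1; rest ⊤}   OUT={a:0, b:-1, c:1, d:-2, e:0, f:2; rest ⊤}
  B9:   IN={a:0, b:-1, c:1, d:-2, e:0, f:2; rest ⊤}   OUT={a:0, b:-1, c:1, d:5, e:0, f:5; rest ⊤}

Merge at B4: IN[B4] = OUT[B3] ⊔ OUT[B7] = {a: 1, b: -1, c: 1, d: ⊤, e: ⊤, f: 1}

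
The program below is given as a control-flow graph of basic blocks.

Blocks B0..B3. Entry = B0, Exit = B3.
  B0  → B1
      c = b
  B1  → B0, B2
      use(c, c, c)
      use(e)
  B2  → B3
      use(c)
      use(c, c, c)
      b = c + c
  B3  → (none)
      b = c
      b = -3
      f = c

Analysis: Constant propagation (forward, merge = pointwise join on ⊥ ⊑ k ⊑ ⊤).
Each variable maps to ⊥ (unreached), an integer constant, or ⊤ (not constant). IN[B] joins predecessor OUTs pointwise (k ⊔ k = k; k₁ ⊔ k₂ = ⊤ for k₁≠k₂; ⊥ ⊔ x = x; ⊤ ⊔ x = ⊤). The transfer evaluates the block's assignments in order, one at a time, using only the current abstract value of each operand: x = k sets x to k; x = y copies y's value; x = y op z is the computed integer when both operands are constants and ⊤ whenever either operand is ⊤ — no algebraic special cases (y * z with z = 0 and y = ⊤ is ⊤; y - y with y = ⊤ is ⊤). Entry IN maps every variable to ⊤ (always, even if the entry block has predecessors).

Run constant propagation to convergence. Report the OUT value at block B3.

Answer: {a: ⊤, b: -3, c: ⊤, d: ⊤, e: ⊤, f: ⊤}

Derivation:
Per-block solution:
  B0:   IN=(all ⊤)   OUT=(all ⊤)
  B1:   IN=(all ⊤)   OUT=(all ⊤)
  B2:   IN=(all ⊤)   OUT=(all ⊤)
  B3:   IN=(all ⊤)   OUT={b:-3; rest ⊤}

Merge at B3: IN[B3] = OUT[B2] = {a: ⊤, b: ⊤, c: ⊤, d: ⊤, e: ⊤, f: ⊤}
Applying B3's transfer function to that IN value gives OUT[B3] (row B3 above).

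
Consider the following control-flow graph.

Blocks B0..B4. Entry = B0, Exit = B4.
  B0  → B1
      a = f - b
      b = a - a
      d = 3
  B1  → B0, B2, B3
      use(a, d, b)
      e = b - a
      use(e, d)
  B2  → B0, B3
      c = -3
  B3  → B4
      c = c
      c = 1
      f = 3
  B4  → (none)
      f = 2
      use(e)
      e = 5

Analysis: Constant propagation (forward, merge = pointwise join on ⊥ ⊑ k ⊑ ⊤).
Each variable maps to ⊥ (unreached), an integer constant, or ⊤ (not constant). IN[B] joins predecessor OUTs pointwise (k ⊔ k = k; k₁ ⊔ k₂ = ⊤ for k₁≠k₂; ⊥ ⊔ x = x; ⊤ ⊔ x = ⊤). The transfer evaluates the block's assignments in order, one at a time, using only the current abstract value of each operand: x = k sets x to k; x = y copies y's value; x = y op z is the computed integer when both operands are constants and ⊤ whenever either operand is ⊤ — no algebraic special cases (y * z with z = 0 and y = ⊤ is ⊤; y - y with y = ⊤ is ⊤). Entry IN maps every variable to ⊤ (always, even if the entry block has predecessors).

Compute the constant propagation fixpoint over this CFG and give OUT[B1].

Answer: {a: ⊤, b: ⊤, c: ⊤, d: 3, e: ⊤, f: ⊤}

Trace:
Per-block solution:
  B0: | IN=(all ⊤) | OUT={d:3; rest ⊤}
  B1: | IN={d:3; rest ⊤} | OUT={d:3; rest ⊤}
  B2: | IN={d:3; rest ⊤} | OUT={c:-3, d:3; rest ⊤}
  B3: | IN={d:3; rest ⊤} | OUT={c:1, d:3, f:3; rest ⊤}
  B4: | IN={c:1, d:3, f:3; rest ⊤} | OUT={c:1, d:3, e:5, f:2; rest ⊤}

Merge at B1: IN[B1] = OUT[B0] = {a: ⊤, b: ⊤, c: ⊤, d: 3, e: ⊤, f: ⊤}
Applying B1's transfer function to that IN value gives OUT[B1] (row B1 above).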